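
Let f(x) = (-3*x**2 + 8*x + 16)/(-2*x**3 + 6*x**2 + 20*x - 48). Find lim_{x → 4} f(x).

Direct substitution gives 0/0, so factor. Both numerator and denominator have (x - 4) as a factor.
After cancelling, the expression reduces to (-3*x - 4)/(-2*x^2 - 2*x + 12).
Substituting x = 4 gives 4/7.

4/7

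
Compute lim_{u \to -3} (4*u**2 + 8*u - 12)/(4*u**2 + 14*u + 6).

8/5

Direct substitution gives 0/0, so factor. Both numerator and denominator have (u + 3) as a factor.
After cancelling, the expression reduces to (4*u - 4)/(4*u + 2).
Substituting u = -3 gives 8/5.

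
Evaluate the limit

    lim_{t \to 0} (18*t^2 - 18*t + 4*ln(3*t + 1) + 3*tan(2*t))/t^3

44

Substitution gives 0/0; apply L'Hôpital's rule 3 times.
After differentiating numerator and denominator 3 times the quotient is (144*tan(2*t)^2/cos(2*t)^2 + 48/cos(2*t)^2 + 216/(3*t + 1)^3)/(6); at t = 0 this is 44.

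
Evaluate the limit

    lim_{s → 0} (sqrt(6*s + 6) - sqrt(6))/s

Substitution gives 0/0. Multiply numerator and denominator by the conjugate √(6 + 6s) + √6.
The numerator becomes (6 + 6s) − 6 = 6s, so the expression simplifies to 6/(√(6 + 6s) + √6).
Letting s → 0 gives 6/(2√6) = √(6)/2.

√(6)/2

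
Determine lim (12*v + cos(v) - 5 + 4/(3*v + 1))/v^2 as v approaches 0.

Substitution gives 0/0 (the numerator vanishes to order 2).
Expand each term to order v^2: the coefficient of v^2 in 4·1/(1 + 3v) is 36 and in cos(v) is -1/2.
Lower-order terms cancel with the polynomial part, so the numerator is (71/2)·v^2 + o(v^2), and the limit is (71/2)/(1) = 71/2.

71/2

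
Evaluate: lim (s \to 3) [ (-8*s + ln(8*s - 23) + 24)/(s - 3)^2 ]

-32

Direct substitution gives 0/0.
Apply L'Hôpital: lim (-8 + 8/(8*s - 23))/(2*s - 6), still 0/0.
After 2 applications of L'Hôpital's rule the quotient is (-64/(8*s - 23)^2)/(2); substituting s = 3 gives -32.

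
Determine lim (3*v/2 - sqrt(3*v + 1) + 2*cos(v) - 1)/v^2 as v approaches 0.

Substitution gives 0/0; apply L'Hôpital's rule 2 times.
After differentiating numerator and denominator 2 times the quotient is (-2*cos(v) + 9/(4*(3*v + 1)^(3/2)))/(2); at v = 0 this is 1/8.

1/8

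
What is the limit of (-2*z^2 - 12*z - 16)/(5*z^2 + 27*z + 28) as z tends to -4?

-4/13

Direct substitution gives 0/0, so factor. Both numerator and denominator have (z + 4) as a factor.
After cancelling, the expression reduces to (-2*z - 4)/(5*z + 7).
Substituting z = -4 gives -4/13.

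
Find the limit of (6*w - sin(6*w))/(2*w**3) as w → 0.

18

Direct substitution gives 0/0.
Apply L'Hôpital: lim (6 - 6*cos(6*w))/(6*w^2), still 0/0.
Apply L'Hôpital: lim (36*sin(6*w))/(12*w), still 0/0.
After 3 applications of L'Hôpital's rule the quotient is (216*cos(6*w))/(12); substituting w = 0 gives 18.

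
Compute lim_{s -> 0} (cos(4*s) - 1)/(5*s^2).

-8/5

Direct substitution gives 0/0.
Apply L'Hôpital: lim (-4*sin(4*s))/(10*s), still 0/0.
After 2 applications of L'Hôpital's rule the quotient is (-16*cos(4*s))/(10); substituting s = 0 gives -8/5.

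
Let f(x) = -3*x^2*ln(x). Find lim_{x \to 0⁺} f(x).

0

This is a 0·(−∞) form. Rewrite as -3·ln(x) / x^(−2) and apply L'Hôpital:
the derivative quotient is -3·(1/x) / (−2·x^(−3)) = (3/2)·x^2 → 0.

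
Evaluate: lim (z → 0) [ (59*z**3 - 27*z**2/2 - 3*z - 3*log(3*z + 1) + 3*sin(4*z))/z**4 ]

243/4

Substitution gives 0/0; apply L'Hôpital's rule 4 times.
After differentiating numerator and denominator 4 times the quotient is (768*sin(4*z) + 1458/(3*z + 1)^4)/(24); at z = 0 this is 243/4.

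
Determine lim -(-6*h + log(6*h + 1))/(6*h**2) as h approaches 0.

Direct substitution gives 0/0.
Apply L'Hôpital: lim (-6 + 6/(6*h + 1))/(-12*h), still 0/0.
After 2 applications of L'Hôpital's rule the quotient is (-36/(6*h + 1)^2)/(-12); substituting h = 0 gives 3.

3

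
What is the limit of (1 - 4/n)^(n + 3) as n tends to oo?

Let L be the limit and take ln: ln L = lim (n + 3)·ln(1 - 4/n) = lim (n + 3)·(-4/n + O(1/n²)) = -4.
Hence L = e^(-4).

e^(-4)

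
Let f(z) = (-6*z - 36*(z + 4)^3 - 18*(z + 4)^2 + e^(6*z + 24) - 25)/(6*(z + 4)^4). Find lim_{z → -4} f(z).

Direct substitution gives 0/0.
Apply L'Hôpital: lim (-36*z - 108*(z + 4)^2 + 6*e^(6*z + 24) - 150)/(24*(z + 4)^3), still 0/0.
Apply L'Hôpital: lim (-216*z + 36*e^(6*z + 24) - 900)/(72*(z + 4)^2), still 0/0.
Apply L'Hôpital: lim (216*e^(6*z + 24) - 216)/(144*z + 576), still 0/0.
After 4 applications of L'Hôpital's rule the quotient is (1296*e^(6*z + 24))/(144); substituting z = -4 gives 9.

9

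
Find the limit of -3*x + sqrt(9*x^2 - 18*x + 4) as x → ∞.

-3

An ∞ − ∞ form. Rationalising with the conjugate, the difference becomes (-18x + 4) / (√(9*x^2 - 18*x + 4) + 3x).
For large x the denominator behaves like 2·3x, so the quotient tends to -18/6 = -3.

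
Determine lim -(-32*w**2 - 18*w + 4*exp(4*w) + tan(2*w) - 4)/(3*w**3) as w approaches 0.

Substitution gives 0/0; apply L'Hôpital's rule 3 times.
After differentiating numerator and denominator 3 times the quotient is (256*e^(4*w) + 48*tan(2*w)^4 + 64*tan(2*w)^2 + 16)/(-18); at w = 0 this is -136/9.

-136/9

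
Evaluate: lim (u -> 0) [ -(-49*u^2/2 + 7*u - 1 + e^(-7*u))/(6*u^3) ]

343/36

Direct substitution gives 0/0.
Apply L'Hôpital: lim (-49*u + 7 - 7*e^(-7*u))/(-18*u^2), still 0/0.
Apply L'Hôpital: lim (-49 + 49*e^(-7*u))/(-36*u), still 0/0.
After 3 applications of L'Hôpital's rule the quotient is (-343*e^(-7*u))/(-36); substituting u = 0 gives 343/36.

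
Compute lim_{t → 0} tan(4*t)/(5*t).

4/5

Substitution gives 0/0.
Since tan(u)/u → 1 as u → 0, tan(4t)/(4t) → 1 and the limit is 4/5.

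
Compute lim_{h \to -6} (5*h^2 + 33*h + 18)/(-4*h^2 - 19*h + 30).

-27/29

At h = -6 both the top and bottom vanish — a removable singularity. Factoring out (h + 6) from each leaves (5*h + 3)/(5 - 4*h), which at h = -6 equals -27/29.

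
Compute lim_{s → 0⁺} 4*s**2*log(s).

This is a 0·(−∞) form. Rewrite as 4·ln(s) / s^(−2) and apply L'Hôpital:
the derivative quotient is 4·(1/s) / (−2·s^(−3)) = (-4/2)·s^2 → 0.

0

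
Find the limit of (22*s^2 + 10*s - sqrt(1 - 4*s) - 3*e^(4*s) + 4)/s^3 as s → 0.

Substitution gives 0/0 (the numerator vanishes to order 3).
Expand each term to order s^3: the coefficient of s^3 in −√(1 - 4s) is 4 and in -3·e^(4s) is -32.
Lower-order terms cancel with the polynomial part, so the numerator is (-28)·s^3 + o(s^3), and the limit is (-28)/(1) = -28.

-28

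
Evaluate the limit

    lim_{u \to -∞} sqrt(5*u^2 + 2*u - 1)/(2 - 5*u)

For large |u|, √(5*u^2 + 2*u - 1) ≈ √5·|u| and the denominator ≈ -5u.
Since u → −∞, |u| = −u, giving −√5/(-5) = √(5)/5.

√(5)/5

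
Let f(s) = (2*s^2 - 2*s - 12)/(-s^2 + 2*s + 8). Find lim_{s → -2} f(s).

-5/3

Since s = -2 makes numerator and denominator zero, (s + 2) divides both.
Cancelling it gives (2*s - 6)/(4 - s); now plug in s = -2 to get -5/3.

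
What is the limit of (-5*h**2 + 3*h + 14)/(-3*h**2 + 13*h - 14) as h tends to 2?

Direct substitution gives 0/0, so factor. Both numerator and denominator have (h - 2) as a factor.
After cancelling, the expression reduces to (-5*h - 7)/(7 - 3*h).
Substituting h = 2 gives -17.

-17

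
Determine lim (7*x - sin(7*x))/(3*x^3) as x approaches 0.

343/18

Direct substitution gives 0/0.
Apply L'Hôpital: lim (7 - 7*cos(7*x))/(9*x^2), still 0/0.
Apply L'Hôpital: lim (49*sin(7*x))/(18*x), still 0/0.
After 3 applications of L'Hôpital's rule the quotient is (343*cos(7*x))/(18); substituting x = 0 gives 343/18.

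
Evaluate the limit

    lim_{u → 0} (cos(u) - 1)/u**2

Direct substitution gives 0/0.
Apply L'Hôpital: lim (-sin(u))/(2*u), still 0/0.
After 2 applications of L'Hôpital's rule the quotient is (-cos(u))/(2); substituting u = 0 gives -1/2.

-1/2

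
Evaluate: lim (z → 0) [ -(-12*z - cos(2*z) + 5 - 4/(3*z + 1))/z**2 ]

Substitution gives 0/0; apply L'Hôpital's rule 2 times.
After differentiating numerator and denominator 2 times the quotient is (4*cos(2*z) - 72/(3*z + 1)^3)/(-2); at z = 0 this is 34.

34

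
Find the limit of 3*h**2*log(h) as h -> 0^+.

0

This is a 0·(−∞) form. Rewrite as 3·ln(h) / h^(−2) and apply L'Hôpital:
the derivative quotient is 3·(1/h) / (−2·h^(−3)) = (-3/2)·h^2 → 0.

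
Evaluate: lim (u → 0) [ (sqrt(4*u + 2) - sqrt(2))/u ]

√(2)

A 0/0 form; rationalise with √(2 + 4u) + √2. This collapses the numerator to 4u, leaving 4/(√(2 + 4u) + √2) → 4/(2√2) = √(2).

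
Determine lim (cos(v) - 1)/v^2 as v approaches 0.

-1/2

Direct substitution gives 0/0.
Apply L'Hôpital: lim (-sin(v))/(2*v), still 0/0.
After 2 applications of L'Hôpital's rule the quotient is (-cos(v))/(2); substituting v = 0 gives -1/2.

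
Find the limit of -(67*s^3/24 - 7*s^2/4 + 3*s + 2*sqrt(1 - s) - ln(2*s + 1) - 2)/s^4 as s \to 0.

-251/64

Substitution gives 0/0; apply L'Hôpital's rule 4 times.
After differentiating numerator and denominator 4 times the quotient is (96/(2*s + 1)^4 - 15/(8*(1 - s)^(7/2)))/(-24); at s = 0 this is -251/64.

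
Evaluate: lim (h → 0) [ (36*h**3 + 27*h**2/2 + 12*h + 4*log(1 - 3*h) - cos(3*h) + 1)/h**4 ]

-675/8

Substitution gives 0/0 (the numerator vanishes to order 4).
Expand each term to order h^4: the coefficient of h^4 in 4·ln(1 - 3h) is -81 and in −cos(3h) is -27/8.
Lower-order terms cancel with the polynomial part, so the numerator is (-675/8)·h^4 + o(h^4), and the limit is (-675/8)/(1) = -675/8.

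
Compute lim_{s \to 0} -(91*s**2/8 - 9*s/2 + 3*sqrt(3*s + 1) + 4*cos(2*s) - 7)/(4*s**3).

Substitution gives 0/0 (the numerator vanishes to order 3).
Expand each term to order s^3: the coefficient of s^3 in 4·cos(2s) is 0 and in 3·√(1 + 3s) is 81/16.
Lower-order terms cancel with the polynomial part, so the numerator is (81/16)·s^3 + o(s^3), and the limit is (81/16)/(-4) = -81/64.

-81/64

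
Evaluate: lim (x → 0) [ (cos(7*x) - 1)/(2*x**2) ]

Direct substitution gives 0/0.
Apply L'Hôpital: lim (-7*sin(7*x))/(4*x), still 0/0.
After 2 applications of L'Hôpital's rule the quotient is (-49*cos(7*x))/(4); substituting x = 0 gives -49/4.

-49/4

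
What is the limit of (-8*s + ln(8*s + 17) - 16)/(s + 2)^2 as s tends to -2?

Direct substitution gives 0/0.
Apply L'Hôpital: lim (-8 + 8/(8*s + 17))/(2*s + 4), still 0/0.
After 2 applications of L'Hôpital's rule the quotient is (-64/(8*s + 17)^2)/(2); substituting s = -2 gives -32.

-32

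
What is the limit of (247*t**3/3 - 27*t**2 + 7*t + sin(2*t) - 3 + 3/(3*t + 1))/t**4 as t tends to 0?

Substitution gives 0/0; apply L'Hôpital's rule 4 times.
After differentiating numerator and denominator 4 times the quotient is (16*sin(2*t) + 5832/(3*t + 1)^5)/(24); at t = 0 this is 243.

243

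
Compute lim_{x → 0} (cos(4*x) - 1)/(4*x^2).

-2

Direct substitution gives 0/0.
Apply L'Hôpital: lim (-4*sin(4*x))/(8*x), still 0/0.
After 2 applications of L'Hôpital's rule the quotient is (-16*cos(4*x))/(8); substituting x = 0 gives -2.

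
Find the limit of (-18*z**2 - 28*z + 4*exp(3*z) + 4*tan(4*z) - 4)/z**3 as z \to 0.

Substitution gives 0/0; apply L'Hôpital's rule 3 times.
After differentiating numerator and denominator 3 times the quotient is (108*e^(3*z) + 1536*tan(4*z)^4 + 2048*tan(4*z)^2 + 512)/(6); at z = 0 this is 310/3.

310/3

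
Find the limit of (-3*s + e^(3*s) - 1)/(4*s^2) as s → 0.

Direct substitution gives 0/0.
Apply L'Hôpital: lim (3*e^(3*s) - 3)/(8*s), still 0/0.
After 2 applications of L'Hôpital's rule the quotient is (9*e^(3*s))/(8); substituting s = 0 gives 9/8.

9/8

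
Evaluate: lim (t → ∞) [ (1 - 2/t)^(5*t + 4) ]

Let L be the limit and take ln: ln L = lim (5t + 4)·ln(1 - 2/t) = lim (5t + 4)·(-2/t + O(1/t²)) = -10.
Hence L = e^(-10).

e^(-10)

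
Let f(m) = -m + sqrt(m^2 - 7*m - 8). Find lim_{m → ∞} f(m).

This has the form ∞ − ∞. Multiply and divide by the conjugate √(m^2 - 7*m - 8) + m.
That gives (-7m - 8) / (√(m^2 - 7*m - 8) + m).
Divide numerator and denominator by m: the limit is -7/(2·1) = -7/2.

-7/2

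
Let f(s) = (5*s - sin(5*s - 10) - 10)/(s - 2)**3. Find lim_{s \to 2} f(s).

Direct substitution gives 0/0.
Apply L'Hôpital: lim (5 - 5*cos(5*s - 10))/(3*(s - 2)^2), still 0/0.
Apply L'Hôpital: lim (25*sin(5*s - 10))/(6*s - 12), still 0/0.
After 3 applications of L'Hôpital's rule the quotient is (125*cos(5*s - 10))/(6); substituting s = 2 gives 125/6.

125/6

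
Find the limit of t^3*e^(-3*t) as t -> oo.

Write as t^3/e^{3t}, an ∞/∞ form.
Exponential growth dominates any polynomial, so repeated L'Hôpital (or the standard result) gives 0.

0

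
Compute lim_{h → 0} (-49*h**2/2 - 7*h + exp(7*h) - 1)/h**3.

Direct substitution gives 0/0.
Apply L'Hôpital: lim (-49*h + 7*e^(7*h) - 7)/(3*h^2), still 0/0.
Apply L'Hôpital: lim (49*e^(7*h) - 49)/(6*h), still 0/0.
After 3 applications of L'Hôpital's rule the quotient is (343*e^(7*h))/(6); substituting h = 0 gives 343/6.

343/6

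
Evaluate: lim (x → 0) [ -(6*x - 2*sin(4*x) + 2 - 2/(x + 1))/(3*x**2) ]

2/3

Substitution gives 0/0; apply L'Hôpital's rule 2 times.
After differentiating numerator and denominator 2 times the quotient is (32*sin(4*x) - 4/(x + 1)^3)/(-6); at x = 0 this is 2/3.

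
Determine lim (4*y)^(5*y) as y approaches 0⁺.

1

Base → 0⁺ and exponent → 0⁺: a 0^0 form.
Take logs: 5y·ln(4y). This is 0·(−∞); rewriting as ln(4y)/(1/(5y)) and applying L'Hôpital gives 0.
Hence the limit is e^0 = 1.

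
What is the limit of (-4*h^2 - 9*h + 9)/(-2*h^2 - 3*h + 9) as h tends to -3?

Since h = -3 makes numerator and denominator zero, (h + 3) divides both.
Cancelling it gives (3 - 4*h)/(3 - 2*h); now plug in h = -3 to get 5/3.

5/3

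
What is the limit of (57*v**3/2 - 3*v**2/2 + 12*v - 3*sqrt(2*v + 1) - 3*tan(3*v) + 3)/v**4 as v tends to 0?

Substitution gives 0/0 (the numerator vanishes to order 4).
Expand each term to order v^4: the coefficient of v^4 in -3·√(1 + 2v) is 15/8 and in -3·tan(3v) is 0.
Lower-order terms cancel with the polynomial part, so the numerator is (15/8)·v^4 + o(v^4), and the limit is (15/8)/(1) = 15/8.

15/8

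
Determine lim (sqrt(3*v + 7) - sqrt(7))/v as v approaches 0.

3*√(7)/14

A 0/0 form; rationalise with √(7 + 3v) + √7. This collapses the numerator to 3v, leaving 3/(√(7 + 3v) + √7) → 3/(2√7) = 3*√(7)/14.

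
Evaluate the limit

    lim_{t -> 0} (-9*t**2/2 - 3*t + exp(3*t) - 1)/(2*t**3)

9/4

Direct substitution gives 0/0.
Apply L'Hôpital: lim (-9*t + 3*e^(3*t) - 3)/(6*t^2), still 0/0.
Apply L'Hôpital: lim (9*e^(3*t) - 9)/(12*t), still 0/0.
After 3 applications of L'Hôpital's rule the quotient is (27*e^(3*t))/(12); substituting t = 0 gives 9/4.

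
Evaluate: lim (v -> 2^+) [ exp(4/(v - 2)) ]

As v → 2⁺, 4/(v - 2) → +∞, so e^(4/(v - 2)) → ∞.

∞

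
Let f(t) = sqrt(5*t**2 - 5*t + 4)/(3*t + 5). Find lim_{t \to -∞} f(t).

For large |t|, √(5*t^2 - 5*t + 4) ≈ √5·|t| and the denominator ≈ 3t.
Since t → −∞, |t| = −t, giving −√5/(3) = -√(5)/3.

-√(5)/3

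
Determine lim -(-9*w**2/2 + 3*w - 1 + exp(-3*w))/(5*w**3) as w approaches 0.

9/10

Direct substitution gives 0/0.
Apply L'Hôpital: lim (-9*w + 3 - 3*e^(-3*w))/(-15*w^2), still 0/0.
Apply L'Hôpital: lim (-9 + 9*e^(-3*w))/(-30*w), still 0/0.
After 3 applications of L'Hôpital's rule the quotient is (-27*e^(-3*w))/(-30); substituting w = 0 gives 9/10.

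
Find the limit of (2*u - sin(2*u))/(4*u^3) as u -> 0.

1/3

Direct substitution gives 0/0.
Apply L'Hôpital: lim (2 - 2*cos(2*u))/(12*u^2), still 0/0.
Apply L'Hôpital: lim (4*sin(2*u))/(24*u), still 0/0.
After 3 applications of L'Hôpital's rule the quotient is (8*cos(2*u))/(24); substituting u = 0 gives 1/3.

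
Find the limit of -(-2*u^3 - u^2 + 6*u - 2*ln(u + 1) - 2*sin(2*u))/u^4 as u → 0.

Substitution gives 0/0 (the numerator vanishes to order 4).
Expand each term to order u^4: the coefficient of u^4 in -2·sin(2u) is 0 and in -2·ln(1 + u) is 1/2.
Lower-order terms cancel with the polynomial part, so the numerator is (1/2)·u^4 + o(u^4), and the limit is (1/2)/(-1) = -1/2.

-1/2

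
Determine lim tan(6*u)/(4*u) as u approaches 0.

Substitution gives 0/0.
Since tan(θ)/θ → 1 as θ → 0, tan(6u)/(6u) → 1 and the limit is 6/4 = 3/2.

3/2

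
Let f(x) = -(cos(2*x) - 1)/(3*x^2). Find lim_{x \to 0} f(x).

Direct substitution gives 0/0.
Apply L'Hôpital: lim (-2*sin(2*x))/(-6*x), still 0/0.
After 2 applications of L'Hôpital's rule the quotient is (-4*cos(2*x))/(-6); substituting x = 0 gives 2/3.

2/3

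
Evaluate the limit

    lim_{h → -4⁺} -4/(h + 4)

-∞

As h → -4⁺, (h + 4) → 0⁺, so (h + 4)^1 → 0⁺ and -4/(h + 4)^1 → -∞.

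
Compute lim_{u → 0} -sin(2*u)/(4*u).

-1/2

Substitution gives 0/0.
Write it as (2/(-4))·sin(2u)/(2u); since sin(θ)/θ → 1, the limit is -1/2.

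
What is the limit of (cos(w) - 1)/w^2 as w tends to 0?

Direct substitution gives 0/0.
Apply L'Hôpital: lim (-sin(w))/(2*w), still 0/0.
After 2 applications of L'Hôpital's rule the quotient is (-cos(w))/(2); substituting w = 0 gives -1/2.

-1/2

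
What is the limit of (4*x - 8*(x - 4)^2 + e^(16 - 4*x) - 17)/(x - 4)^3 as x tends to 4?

Direct substitution gives 0/0.
Apply L'Hôpital: lim (-16*x - 4*e^(16 - 4*x) + 68)/(3*(x - 4)^2), still 0/0.
Apply L'Hôpital: lim (16*e^(16 - 4*x) - 16)/(6*x - 24), still 0/0.
After 3 applications of L'Hôpital's rule the quotient is (-64*e^(16 - 4*x))/(6); substituting x = 4 gives -32/3.

-32/3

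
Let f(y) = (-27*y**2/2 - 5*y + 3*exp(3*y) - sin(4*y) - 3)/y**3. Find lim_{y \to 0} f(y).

Substitution gives 0/0 (the numerator vanishes to order 3).
Expand each term to order y^3: the coefficient of y^3 in −sin(4y) is 32/3 and in 3·e^(3y) is 27/2.
Lower-order terms cancel with the polynomial part, so the numerator is (145/6)·y^3 + o(y^3), and the limit is (145/6)/(1) = 145/6.

145/6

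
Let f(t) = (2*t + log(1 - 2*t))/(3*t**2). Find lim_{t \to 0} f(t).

Direct substitution gives 0/0.
Apply L'Hôpital: lim (2 - 2/(1 - 2*t))/(6*t), still 0/0.
After 2 applications of L'Hôpital's rule the quotient is (-4/(1 - 2*t)^2)/(6); substituting t = 0 gives -2/3.

-2/3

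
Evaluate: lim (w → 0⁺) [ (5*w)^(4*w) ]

Base → 0⁺ and exponent → 0⁺: a 0^0 form.
Take logs: 4w·ln(5w). This is 0·(−∞); rewriting as ln(5w)/(1/(4w)) and applying L'Hôpital gives 0.
Hence the limit is e^0 = 1.

1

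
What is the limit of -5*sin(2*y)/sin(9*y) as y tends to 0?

-10/9

Substitution gives 0/0.
Divide numerator and denominator by y: sin(2y)/y → 2 and sin(9y)/y → 9, so the limit is -5·2/9 = -10/9.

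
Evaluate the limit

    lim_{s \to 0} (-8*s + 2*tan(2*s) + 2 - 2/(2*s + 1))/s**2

-8

Substitution gives 0/0 (the numerator vanishes to order 2).
Expand each term to order s^2: the coefficient of s^2 in 2·tan(2s) is 0 and in -2·1/(1 + 2s) is -8.
Lower-order terms cancel with the polynomial part, so the numerator is (-8)·s^2 + o(s^2), and the limit is (-8)/(1) = -8.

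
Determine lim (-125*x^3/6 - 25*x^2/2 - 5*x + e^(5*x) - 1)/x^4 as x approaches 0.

Direct substitution gives 0/0.
Apply L'Hôpital: lim (-125*x^2/2 - 25*x + 5*e^(5*x) - 5)/(4*x^3), still 0/0.
Apply L'Hôpital: lim (-125*x + 25*e^(5*x) - 25)/(12*x^2), still 0/0.
Apply L'Hôpital: lim (125*e^(5*x) - 125)/(24*x), still 0/0.
After 4 applications of L'Hôpital's rule the quotient is (625*e^(5*x))/(24); substituting x = 0 gives 625/24.

625/24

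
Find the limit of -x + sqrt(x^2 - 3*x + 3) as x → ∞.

-3/2

This has the form ∞ − ∞. Multiply and divide by the conjugate √(x^2 - 3*x + 3) + x.
That gives (-3x + 3) / (√(x^2 - 3*x + 3) + x).
Divide numerator and denominator by x: the limit is -3/(2·1) = -3/2.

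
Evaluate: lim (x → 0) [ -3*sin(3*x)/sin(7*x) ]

Substitution gives 0/0.
Divide numerator and denominator by x: sin(3x)/x → 3 and sin(7x)/x → 7, so the limit is -3·3/7 = -9/7.

-9/7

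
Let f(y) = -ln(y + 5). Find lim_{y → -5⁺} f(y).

∞

As y → -5⁺, y + 5 → 0⁺ and ln(y + 5) → −∞.
Multiplying by -1 gives ∞.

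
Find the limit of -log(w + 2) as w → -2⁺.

∞

As w → -2⁺, w + 2 → 0⁺ and ln(w + 2) → −∞.
Multiplying by -1 gives ∞.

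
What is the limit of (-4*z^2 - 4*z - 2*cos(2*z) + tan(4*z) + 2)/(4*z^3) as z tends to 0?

16/3

Substitution gives 0/0; apply L'Hôpital's rule 3 times.
After differentiating numerator and denominator 3 times the quotient is (-16*sin(2*z) + 384*tan(4*z)^4 + 512*tan(4*z)^2 + 128)/(24); at z = 0 this is 16/3.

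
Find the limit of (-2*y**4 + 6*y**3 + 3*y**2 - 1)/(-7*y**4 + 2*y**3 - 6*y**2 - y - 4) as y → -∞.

Numerator and denominator both have degree 4.
Dividing every term by y^4, all lower-order terms vanish and the limit is the ratio of leading coefficients, -2/(-7) = 2/7.

2/7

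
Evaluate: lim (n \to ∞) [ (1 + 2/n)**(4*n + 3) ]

e^(8)

Write it as [(1 + 2/n)^n]^(4) · (1 + 2/n)^(3). The bracketed term tends to e^(2) and the second factor to 1, so the limit is e^(8).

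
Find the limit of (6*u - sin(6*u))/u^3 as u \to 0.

36

Direct substitution gives 0/0.
Apply L'Hôpital: lim (6 - 6*cos(6*u))/(3*u^2), still 0/0.
Apply L'Hôpital: lim (36*sin(6*u))/(6*u), still 0/0.
After 3 applications of L'Hôpital's rule the quotient is (216*cos(6*u))/(6); substituting u = 0 gives 36.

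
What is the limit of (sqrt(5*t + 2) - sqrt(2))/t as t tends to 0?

A 0/0 form; rationalise with √(2 + 5t) + √2. This collapses the numerator to 5t, leaving 5/(√(2 + 5t) + √2) → 5/(2√2) = 5*√(2)/4.

5*√(2)/4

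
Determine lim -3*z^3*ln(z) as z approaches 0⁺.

0

This is a 0·(−∞) form. Rewrite as -3·ln(z) / z^(−3) and apply L'Hôpital:
the derivative quotient is -3·(1/z) / (−3·z^(−4)) = (3/3)·z^3 → 0.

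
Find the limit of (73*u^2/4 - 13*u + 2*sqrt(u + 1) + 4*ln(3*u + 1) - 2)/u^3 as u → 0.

289/8

Substitution gives 0/0; apply L'Hôpital's rule 3 times.
After differentiating numerator and denominator 3 times the quotient is (216/(3*u + 1)^3 + 3/(4*(u + 1)^(5/2)))/(6); at u = 0 this is 289/8.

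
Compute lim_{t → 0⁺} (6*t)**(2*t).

1

Base → 0⁺ and exponent → 0⁺: a 0^0 form.
Take logs: 2t·ln(6t). This is 0·(−∞); rewriting as ln(6t)/(1/(2t)) and applying L'Hôpital gives 0.
Hence the limit is e^0 = 1.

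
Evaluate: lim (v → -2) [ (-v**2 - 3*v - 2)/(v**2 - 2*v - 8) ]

-1/6

At v = -2 both the top and bottom vanish — a removable singularity. Factoring out (v + 2) from each leaves (-v - 1)/(v - 4), which at v = -2 equals -1/6.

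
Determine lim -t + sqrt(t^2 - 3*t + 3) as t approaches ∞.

An ∞ − ∞ form. Rationalising with the conjugate, the difference becomes (-3t + 3) / (√(t^2 - 3*t + 3) + t).
For large t the denominator behaves like 2·t, so the quotient tends to -3/2 = -3/2.

-3/2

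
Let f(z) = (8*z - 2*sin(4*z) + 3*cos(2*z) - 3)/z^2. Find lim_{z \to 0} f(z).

Substitution gives 0/0; apply L'Hôpital's rule 2 times.
After differentiating numerator and denominator 2 times the quotient is (32*sin(4*z) - 12*cos(2*z))/(2); at z = 0 this is -6.

-6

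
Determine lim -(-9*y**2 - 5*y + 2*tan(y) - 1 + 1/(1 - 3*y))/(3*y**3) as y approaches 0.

-83/9

Substitution gives 0/0; apply L'Hôpital's rule 3 times.
After differentiating numerator and denominator 3 times the quotient is (12*tan(y)^2/cos(y)^2 + 4/cos(y)^2 + 162/(3*y - 1)^4)/(-18); at y = 0 this is -83/9.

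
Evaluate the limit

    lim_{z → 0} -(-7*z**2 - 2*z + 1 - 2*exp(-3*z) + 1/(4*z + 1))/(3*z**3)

Substitution gives 0/0 (the numerator vanishes to order 3).
Expand each term to order z^3: the coefficient of z^3 in -2·e^(-3z) is 9 and in 1/(1 + 4z) is -64.
Lower-order terms cancel with the polynomial part, so the numerator is (-55)·z^3 + o(z^3), and the limit is (-55)/(-3) = 55/3.

55/3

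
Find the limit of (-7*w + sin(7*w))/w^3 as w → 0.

Direct substitution gives 0/0.
Apply L'Hôpital: lim (7*cos(7*w) - 7)/(3*w^2), still 0/0.
Apply L'Hôpital: lim (-49*sin(7*w))/(6*w), still 0/0.
After 3 applications of L'Hôpital's rule the quotient is (-343*cos(7*w))/(6); substituting w = 0 gives -343/6.

-343/6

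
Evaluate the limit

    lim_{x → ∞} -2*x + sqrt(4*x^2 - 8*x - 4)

-2

This has the form ∞ − ∞. Multiply and divide by the conjugate √(4*x^2 - 8*x - 4) + 2x.
That gives (-8x - 4) / (√(4*x^2 - 8*x - 4) + 2x).
Divide numerator and denominator by x: the limit is -8/(2·2) = -2.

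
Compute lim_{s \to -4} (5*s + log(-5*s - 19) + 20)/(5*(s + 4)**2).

-5/2

Direct substitution gives 0/0.
Apply L'Hôpital: lim (5 - 5/(-5*s - 19))/(10*s + 40), still 0/0.
After 2 applications of L'Hôpital's rule the quotient is (-25/(-5*s - 19)^2)/(10); substituting s = -4 gives -5/2.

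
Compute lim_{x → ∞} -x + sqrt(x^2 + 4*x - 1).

An ∞ − ∞ form. Rationalising with the conjugate, the difference becomes (4x - 1) / (√(x^2 + 4*x - 1) + x).
For large x the denominator behaves like 2·x, so the quotient tends to 4/2 = 2.

2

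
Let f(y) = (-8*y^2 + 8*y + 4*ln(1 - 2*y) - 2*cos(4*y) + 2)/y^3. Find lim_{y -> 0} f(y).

-32/3

Substitution gives 0/0 (the numerator vanishes to order 3).
Expand each term to order y^3: the coefficient of y^3 in -2·cos(4y) is 0 and in 4·ln(1 - 2y) is -32/3.
Lower-order terms cancel with the polynomial part, so the numerator is (-32/3)·y^3 + o(y^3), and the limit is (-32/3)/(1) = -32/3.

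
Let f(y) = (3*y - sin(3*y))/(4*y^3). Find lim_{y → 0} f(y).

Direct substitution gives 0/0.
Apply L'Hôpital: lim (3 - 3*cos(3*y))/(12*y^2), still 0/0.
Apply L'Hôpital: lim (9*sin(3*y))/(24*y), still 0/0.
After 3 applications of L'Hôpital's rule the quotient is (27*cos(3*y))/(24); substituting y = 0 gives 9/8.

9/8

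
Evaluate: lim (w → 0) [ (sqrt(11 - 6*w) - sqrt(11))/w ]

Substitution gives 0/0. Multiply numerator and denominator by the conjugate √(11 - 6w) + √11.
The numerator becomes (11 - 6w) − 11 = -6w, so the expression simplifies to -6/(√(11 - 6w) + √11).
Letting w → 0 gives -6/(2√11) = -3*√(11)/11.

-3*√(11)/11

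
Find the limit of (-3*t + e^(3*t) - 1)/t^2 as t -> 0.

Direct substitution gives 0/0.
Apply L'Hôpital: lim (3*e^(3*t) - 3)/(2*t), still 0/0.
After 2 applications of L'Hôpital's rule the quotient is (9*e^(3*t))/(2); substituting t = 0 gives 9/2.

9/2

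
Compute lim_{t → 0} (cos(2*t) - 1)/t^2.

Direct substitution gives 0/0.
Apply L'Hôpital: lim (-2*sin(2*t))/(2*t), still 0/0.
After 2 applications of L'Hôpital's rule the quotient is (-4*cos(2*t))/(2); substituting t = 0 gives -2.

-2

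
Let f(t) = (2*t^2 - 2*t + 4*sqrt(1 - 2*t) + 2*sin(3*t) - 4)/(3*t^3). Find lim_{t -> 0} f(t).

Substitution gives 0/0; apply L'Hôpital's rule 3 times.
After differentiating numerator and denominator 3 times the quotient is (-54*cos(3*t) - 12/(1 - 2*t)^(5/2))/(18); at t = 0 this is -11/3.

-11/3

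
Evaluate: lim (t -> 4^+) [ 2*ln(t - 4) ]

As t → 4⁺, t - 4 → 0⁺ and ln(t - 4) → −∞.
Multiplying by 2 gives -∞.

-∞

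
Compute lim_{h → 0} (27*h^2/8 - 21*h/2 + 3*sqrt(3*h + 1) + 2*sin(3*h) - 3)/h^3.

-63/16

Substitution gives 0/0 (the numerator vanishes to order 3).
Expand each term to order h^3: the coefficient of h^3 in 2·sin(3h) is -9 and in 3·√(1 + 3h) is 81/16.
Lower-order terms cancel with the polynomial part, so the numerator is (-63/16)·h^3 + o(h^3), and the limit is (-63/16)/(1) = -63/16.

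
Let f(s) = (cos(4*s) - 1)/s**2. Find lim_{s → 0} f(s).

-8

Direct substitution gives 0/0.
Apply L'Hôpital: lim (-4*sin(4*s))/(2*s), still 0/0.
After 2 applications of L'Hôpital's rule the quotient is (-16*cos(4*s))/(2); substituting s = 0 gives -8.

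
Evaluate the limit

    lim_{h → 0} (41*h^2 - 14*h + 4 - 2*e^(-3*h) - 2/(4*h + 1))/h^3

Substitution gives 0/0; apply L'Hôpital's rule 3 times.
After differentiating numerator and denominator 3 times the quotient is (54*e^(-3*h) + 768/(4*h + 1)^4)/(6); at h = 0 this is 137.

137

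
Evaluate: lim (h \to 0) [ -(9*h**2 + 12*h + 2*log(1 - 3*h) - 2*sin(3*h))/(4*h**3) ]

Substitution gives 0/0; apply L'Hôpital's rule 3 times.
After differentiating numerator and denominator 3 times the quotient is (54*cos(3*h) + 108/(3*h - 1)^3)/(-24); at h = 0 this is 9/4.

9/4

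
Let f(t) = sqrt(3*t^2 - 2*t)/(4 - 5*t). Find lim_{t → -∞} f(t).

For large |t|, √(3*t^2 - 2*t) ≈ √3·|t| and the denominator ≈ -5t.
Since t → −∞, |t| = −t, giving −√3/(-5) = √(3)/5.

√(3)/5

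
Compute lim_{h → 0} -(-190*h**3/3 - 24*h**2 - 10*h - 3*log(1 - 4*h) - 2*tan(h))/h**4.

-192

Substitution gives 0/0; apply L'Hôpital's rule 4 times.
After differentiating numerator and denominator 4 times the quotient is (16*tan(h)/cos(h)^2 - 48*tan(h)/cos(h)^4 + 4608/(4*h - 1)^4)/(-24); at h = 0 this is -192.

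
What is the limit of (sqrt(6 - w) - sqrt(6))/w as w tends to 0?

A 0/0 form; rationalise with √(6 - w) + √6. This collapses the numerator to -w, leaving -1/(√(6 - w) + √6) → -1/(2√6) = -√(6)/12.

-√(6)/12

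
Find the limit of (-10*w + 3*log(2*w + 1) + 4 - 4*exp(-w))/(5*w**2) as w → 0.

Substitution gives 0/0 (the numerator vanishes to order 2).
Expand each term to order w^2: the coefficient of w^2 in -4·e^(-w) is -2 and in 3·ln(1 + 2w) is -6.
Lower-order terms cancel with the polynomial part, so the numerator is (-8)·w^2 + o(w^2), and the limit is (-8)/(5) = -8/5.

-8/5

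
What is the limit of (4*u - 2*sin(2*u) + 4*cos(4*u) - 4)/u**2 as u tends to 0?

-32

Substitution gives 0/0; apply L'Hôpital's rule 2 times.
After differentiating numerator and denominator 2 times the quotient is (8*sin(2*u) - 64*cos(4*u))/(2); at u = 0 this is -32.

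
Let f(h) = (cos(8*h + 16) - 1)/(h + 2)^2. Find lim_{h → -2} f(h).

Direct substitution gives 0/0.
Apply L'Hôpital: lim (-8*sin(8*h + 16))/(2*h + 4), still 0/0.
After 2 applications of L'Hôpital's rule the quotient is (-64*cos(8*h + 16))/(2); substituting h = -2 gives -32.

-32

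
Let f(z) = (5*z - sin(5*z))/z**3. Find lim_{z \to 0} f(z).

Direct substitution gives 0/0.
Apply L'Hôpital: lim (5 - 5*cos(5*z))/(3*z^2), still 0/0.
Apply L'Hôpital: lim (25*sin(5*z))/(6*z), still 0/0.
After 3 applications of L'Hôpital's rule the quotient is (125*cos(5*z))/(6); substituting z = 0 gives 125/6.

125/6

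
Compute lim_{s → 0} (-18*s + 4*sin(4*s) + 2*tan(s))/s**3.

-42

Substitution gives 0/0; apply L'Hôpital's rule 3 times.
After differentiating numerator and denominator 3 times the quotient is (-256*cos(4*s) + 12*tan(s)^4 + 16*tan(s)^2 + 4)/(6); at s = 0 this is -42.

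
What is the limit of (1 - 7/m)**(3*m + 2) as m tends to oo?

e^(-21)

The base → 1 and the exponent → ∞: a 1^∞ form.
Take logarithms: (3m + 2)·ln(1 - 7/m). Since ln(1+u) ~ u for small u, this behaves like (3m)·(-7/m) → -21.
So the limit is e^(-21).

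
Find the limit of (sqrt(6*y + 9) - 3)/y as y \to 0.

1

Substitution gives 0/0. Multiply numerator and denominator by the conjugate √(9 + 6y) + √9.
The numerator becomes (9 + 6y) − 9 = 6y, so the expression simplifies to 6/(√(9 + 6y) + √9).
Letting y → 0 gives 6/(2√9) = 1.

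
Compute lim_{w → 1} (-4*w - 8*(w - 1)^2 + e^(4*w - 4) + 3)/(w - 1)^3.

32/3

Direct substitution gives 0/0.
Apply L'Hôpital: lim (-16*w + 4*e^(4*w - 4) + 12)/(3*(w - 1)^2), still 0/0.
Apply L'Hôpital: lim (16*e^(4*w - 4) - 16)/(6*w - 6), still 0/0.
After 3 applications of L'Hôpital's rule the quotient is (64*e^(4*w - 4))/(6); substituting w = 1 gives 32/3.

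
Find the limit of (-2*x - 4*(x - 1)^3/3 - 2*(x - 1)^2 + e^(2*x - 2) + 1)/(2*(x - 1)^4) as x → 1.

1/3

Direct substitution gives 0/0.
Apply L'Hôpital: lim (-4*x - 4*(x - 1)^2 + 2*e^(2*x - 2) + 2)/(8*(x - 1)^3), still 0/0.
Apply L'Hôpital: lim (-8*x + 4*e^(2*x - 2) + 4)/(24*(x - 1)^2), still 0/0.
Apply L'Hôpital: lim (8*e^(2*x - 2) - 8)/(48*x - 48), still 0/0.
After 4 applications of L'Hôpital's rule the quotient is (16*e^(2*x - 2))/(48); substituting x = 1 gives 1/3.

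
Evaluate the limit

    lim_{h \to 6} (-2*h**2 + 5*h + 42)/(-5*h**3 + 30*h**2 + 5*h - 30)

Direct substitution gives 0/0, so factor. Both numerator and denominator have (h - 6) as a factor.
After cancelling, the expression reduces to (-2*h - 7)/(5 - 5*h^2).
Substituting h = 6 gives 19/175.

19/175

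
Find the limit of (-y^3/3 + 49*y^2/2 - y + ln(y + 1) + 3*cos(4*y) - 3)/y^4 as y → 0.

Substitution gives 0/0; apply L'Hôpital's rule 4 times.
After differentiating numerator and denominator 4 times the quotient is (768*cos(4*y) - 6/(y + 1)^4)/(24); at y = 0 this is 127/4.

127/4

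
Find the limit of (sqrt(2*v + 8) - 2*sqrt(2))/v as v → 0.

√(2)/4

A 0/0 form; rationalise with √(8 + 2v) + √8. This collapses the numerator to 2v, leaving 2/(√(8 + 2v) + √8) → 2/(2√8) = √(2)/4.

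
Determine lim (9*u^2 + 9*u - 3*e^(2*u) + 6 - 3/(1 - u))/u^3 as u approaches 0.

-7

Substitution gives 0/0 (the numerator vanishes to order 3).
Expand each term to order u^3: the coefficient of u^3 in -3·e^(2u) is -4 and in -3·1/(1 - u) is -3.
Lower-order terms cancel with the polynomial part, so the numerator is (-7)·u^3 + o(u^3), and the limit is (-7)/(1) = -7.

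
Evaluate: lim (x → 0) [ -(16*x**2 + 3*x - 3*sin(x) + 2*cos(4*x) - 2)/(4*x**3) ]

Substitution gives 0/0 (the numerator vanishes to order 3).
Expand each term to order x^3: the coefficient of x^3 in 2·cos(4x) is 0 and in -3·sin(x) is 1/2.
Lower-order terms cancel with the polynomial part, so the numerator is (1/2)·x^3 + o(x^3), and the limit is (1/2)/(-4) = -1/8.

-1/8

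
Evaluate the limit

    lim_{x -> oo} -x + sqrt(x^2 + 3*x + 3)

3/2

An ∞ − ∞ form. Rationalising with the conjugate, the difference becomes (3x + 3) / (√(x^2 + 3*x + 3) + x).
For large x the denominator behaves like 2·x, so the quotient tends to 3/2 = 3/2.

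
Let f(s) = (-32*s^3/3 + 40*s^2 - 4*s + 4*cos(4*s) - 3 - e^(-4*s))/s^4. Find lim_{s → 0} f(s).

Substitution gives 0/0 (the numerator vanishes to order 4).
Expand each term to order s^4: the coefficient of s^4 in −e^(-4s) is -32/3 and in 4·cos(4s) is 128/3.
Lower-order terms cancel with the polynomial part, so the numerator is (32)·s^4 + o(s^4), and the limit is (32)/(1) = 32.

32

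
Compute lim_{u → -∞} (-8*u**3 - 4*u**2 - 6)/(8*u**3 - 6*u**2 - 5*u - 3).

-1

Numerator and denominator both have degree 3.
Dividing every term by u^3, all lower-order terms vanish and the limit is the ratio of leading coefficients, -8/(8) = -1.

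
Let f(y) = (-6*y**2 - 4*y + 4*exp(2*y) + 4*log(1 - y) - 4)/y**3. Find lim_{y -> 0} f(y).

4

Substitution gives 0/0 (the numerator vanishes to order 3).
Expand each term to order y^3: the coefficient of y^3 in 4·e^(2y) is 16/3 and in 4·ln(1 - y) is -4/3.
Lower-order terms cancel with the polynomial part, so the numerator is (4)·y^3 + o(y^3), and the limit is (4)/(1) = 4.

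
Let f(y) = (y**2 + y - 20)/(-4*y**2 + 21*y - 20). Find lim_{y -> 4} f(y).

-9/11

Since y = 4 makes numerator and denominator zero, (y - 4) divides both.
Cancelling it gives (y + 5)/(5 - 4*y); now plug in y = 4 to get -9/11.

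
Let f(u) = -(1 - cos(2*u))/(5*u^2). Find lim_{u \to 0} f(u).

-2/5

Substitution gives 0/0.
Use (1 − cos θ)/θ² → 1/2 with θ = 2u: the limit is 2²/(2·(-5)) = -2/5.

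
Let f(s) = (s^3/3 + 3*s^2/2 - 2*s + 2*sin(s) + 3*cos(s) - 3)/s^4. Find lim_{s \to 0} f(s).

1/8

Substitution gives 0/0 (the numerator vanishes to order 4).
Expand each term to order s^4: the coefficient of s^4 in 3·cos(s) is 1/8 and in 2·sin(s) is 0.
Lower-order terms cancel with the polynomial part, so the numerator is (1/8)·s^4 + o(s^4), and the limit is (1/8)/(1) = 1/8.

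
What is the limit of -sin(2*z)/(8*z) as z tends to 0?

Substitution gives 0/0.
Write it as (2/(-8))·sin(2z)/(2z); since sin(u)/u → 1, the limit is -1/4.

-1/4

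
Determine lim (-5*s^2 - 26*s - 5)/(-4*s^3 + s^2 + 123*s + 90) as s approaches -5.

-24/187

At s = -5 both the top and bottom vanish — a removable singularity. Factoring out (s + 5) from each leaves (-5*s - 1)/(-4*s^2 + 21*s + 18), which at s = -5 equals -24/187.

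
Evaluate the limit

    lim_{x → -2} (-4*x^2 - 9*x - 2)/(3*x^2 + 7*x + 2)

-7/5

Since x = -2 makes numerator and denominator zero, (x + 2) divides both.
Cancelling it gives (-4*x - 1)/(3*x + 1); now plug in x = -2 to get -7/5.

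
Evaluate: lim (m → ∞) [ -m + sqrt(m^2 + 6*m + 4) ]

An ∞ − ∞ form. Rationalising with the conjugate, the difference becomes (6m + 4) / (√(m^2 + 6*m + 4) + m).
For large m the denominator behaves like 2·m, so the quotient tends to 6/2 = 3.

3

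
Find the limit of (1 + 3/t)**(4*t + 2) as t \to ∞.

Let L be the limit and take ln: ln L = lim (4t + 2)·ln(1 + 3/t) = lim (4t + 2)·(3/t + O(1/t²)) = 12.
Hence L = e^(12).

e^(12)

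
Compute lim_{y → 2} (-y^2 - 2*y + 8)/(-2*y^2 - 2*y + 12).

Since y = 2 makes numerator and denominator zero, (y - 2) divides both.
Cancelling it gives (-y - 4)/(-2*y - 6); now plug in y = 2 to get 3/5.

3/5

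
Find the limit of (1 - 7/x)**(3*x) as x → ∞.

e^(-21)

The base → 1 and the exponent → ∞: a 1^∞ form.
Take logarithms: (3x)·ln(1 - 7/x). Since ln(1+u) ~ u for small u, this behaves like (3x)·(-7/x) → -21.
So the limit is e^(-21).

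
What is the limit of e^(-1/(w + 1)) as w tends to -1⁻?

As w → -1⁻, -1/(w + 1) → +∞, so e^(-1/(w + 1)) → ∞.

∞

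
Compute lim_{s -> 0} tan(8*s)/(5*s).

8/5

Substitution gives 0/0.
Since tan(u)/u → 1 as u → 0, tan(8s)/(8s) → 1 and the limit is 8/5.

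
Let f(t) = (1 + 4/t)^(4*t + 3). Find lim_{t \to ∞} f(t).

The base → 1 and the exponent → ∞: a 1^∞ form.
Take logarithms: (4t + 3)·ln(1 + 4/t). Since ln(1+u) ~ u for small u, this behaves like (4t)·(4/t) → 16.
So the limit is e^(16).

e^(16)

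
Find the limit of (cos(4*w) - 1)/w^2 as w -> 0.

-8

Direct substitution gives 0/0.
Apply L'Hôpital: lim (-4*sin(4*w))/(2*w), still 0/0.
After 2 applications of L'Hôpital's rule the quotient is (-16*cos(4*w))/(2); substituting w = 0 gives -8.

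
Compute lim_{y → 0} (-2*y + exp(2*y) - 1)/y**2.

2

Direct substitution gives 0/0.
Apply L'Hôpital: lim (2*e^(2*y) - 2)/(2*y), still 0/0.
After 2 applications of L'Hôpital's rule the quotient is (4*e^(2*y))/(2); substituting y = 0 gives 2.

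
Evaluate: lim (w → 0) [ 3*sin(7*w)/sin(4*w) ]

Substitution gives 0/0.
Divide numerator and denominator by w: sin(7w)/w → 7 and sin(4w)/w → 4, so the limit is 3·7/4 = 21/4.

21/4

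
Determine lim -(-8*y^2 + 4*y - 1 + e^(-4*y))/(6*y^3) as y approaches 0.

16/9

Direct substitution gives 0/0.
Apply L'Hôpital: lim (-16*y + 4 - 4*e^(-4*y))/(-18*y^2), still 0/0.
Apply L'Hôpital: lim (-16 + 16*e^(-4*y))/(-36*y), still 0/0.
After 3 applications of L'Hôpital's rule the quotient is (-64*e^(-4*y))/(-36); substituting y = 0 gives 16/9.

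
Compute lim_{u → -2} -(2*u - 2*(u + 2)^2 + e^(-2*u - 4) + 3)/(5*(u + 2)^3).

Direct substitution gives 0/0.
Apply L'Hôpital: lim (-4*u - 2*e^(-2*u - 4) - 6)/(-15*(u + 2)^2), still 0/0.
Apply L'Hôpital: lim (4*e^(-2*u - 4) - 4)/(-30*u - 60), still 0/0.
After 3 applications of L'Hôpital's rule the quotient is (-8*e^(-2*u - 4))/(-30); substituting u = -2 gives 4/15.

4/15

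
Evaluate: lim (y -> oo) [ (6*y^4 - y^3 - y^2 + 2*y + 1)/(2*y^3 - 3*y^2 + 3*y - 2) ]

The numerator has higher degree (4 > 3); the quotient behaves like (6/(2))·y^1 for large |y|.
As y → +∞ this diverges to ∞.

∞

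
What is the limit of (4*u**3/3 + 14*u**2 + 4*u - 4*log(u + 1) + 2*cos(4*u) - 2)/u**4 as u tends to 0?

67/3

Substitution gives 0/0 (the numerator vanishes to order 4).
Expand each term to order u^4: the coefficient of u^4 in 2·cos(4u) is 64/3 and in -4·ln(1 + u) is 1.
Lower-order terms cancel with the polynomial part, so the numerator is (67/3)·u^4 + o(u^4), and the limit is (67/3)/(1) = 67/3.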